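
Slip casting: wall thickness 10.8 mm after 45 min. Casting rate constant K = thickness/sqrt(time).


K = 10.8 / sqrt(45) = 10.8 / 6.7082 = 1.61 mm/min^0.5

1.61


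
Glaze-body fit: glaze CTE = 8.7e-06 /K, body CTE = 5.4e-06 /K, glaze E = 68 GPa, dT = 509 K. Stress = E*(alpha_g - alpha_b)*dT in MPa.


Stress = 68*1000*(8.7e-06 - 5.4e-06)*509 = 114.2 MPa

114.2


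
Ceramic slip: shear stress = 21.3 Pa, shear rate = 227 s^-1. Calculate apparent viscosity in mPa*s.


eta = tau/gamma * 1000 = 21.3/227 * 1000 = 93.8 mPa*s

93.8


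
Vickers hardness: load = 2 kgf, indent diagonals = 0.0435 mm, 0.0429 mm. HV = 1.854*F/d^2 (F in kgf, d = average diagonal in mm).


d_avg = (0.0435+0.0429)/2 = 0.0432 mm
HV = 1.854*2/0.0432^2 = 1987

1987


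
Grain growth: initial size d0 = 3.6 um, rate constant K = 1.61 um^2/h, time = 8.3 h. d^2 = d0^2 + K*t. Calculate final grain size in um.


d^2 = 3.6^2 + 1.61*8.3 = 26.323
d = sqrt(26.323) = 5.13 um

5.13


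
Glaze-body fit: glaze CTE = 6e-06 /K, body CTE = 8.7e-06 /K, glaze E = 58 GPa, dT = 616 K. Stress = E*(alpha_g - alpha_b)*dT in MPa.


Stress = 58*1000*(6e-06 - 8.7e-06)*616 = -96.5 MPa

-96.5


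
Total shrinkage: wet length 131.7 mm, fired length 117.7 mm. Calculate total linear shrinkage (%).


TS = (131.7 - 117.7) / 131.7 * 100 = 10.63%

10.63


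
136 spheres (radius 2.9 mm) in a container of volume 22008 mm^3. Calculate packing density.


V_sphere = 4/3*pi*2.9^3 = 102.1604 mm^3
Total V = 136*102.1604 = 13893.8144 mm^3
PD = 13893.8144 / 22008 = 0.631

0.631


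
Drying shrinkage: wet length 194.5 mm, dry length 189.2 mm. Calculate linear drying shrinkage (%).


DS = (194.5 - 189.2) / 194.5 * 100 = 2.72%

2.72


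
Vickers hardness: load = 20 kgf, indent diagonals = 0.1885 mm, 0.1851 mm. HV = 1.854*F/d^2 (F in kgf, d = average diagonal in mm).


d_avg = (0.1885+0.1851)/2 = 0.1868 mm
HV = 1.854*20/0.1868^2 = 1063

1063


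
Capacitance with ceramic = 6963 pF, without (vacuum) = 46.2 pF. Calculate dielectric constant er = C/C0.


er = 6963 / 46.2 = 150.71

150.71


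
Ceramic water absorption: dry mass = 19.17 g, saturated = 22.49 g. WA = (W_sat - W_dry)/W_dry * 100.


WA = (22.49 - 19.17) / 19.17 * 100 = 17.32%

17.32


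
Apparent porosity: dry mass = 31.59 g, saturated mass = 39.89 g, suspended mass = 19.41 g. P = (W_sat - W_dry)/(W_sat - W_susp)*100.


P = (39.89 - 31.59) / (39.89 - 19.41) * 100 = 8.3 / 20.48 * 100 = 40.5%

40.5


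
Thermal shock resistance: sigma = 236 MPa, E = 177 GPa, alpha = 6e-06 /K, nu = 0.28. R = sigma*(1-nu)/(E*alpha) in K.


R = 236*(1-0.28)/(177*1000*6e-06) = 160 K

160


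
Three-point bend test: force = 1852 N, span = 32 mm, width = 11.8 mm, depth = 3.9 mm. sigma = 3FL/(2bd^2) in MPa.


sigma = 3*1852*32/(2*11.8*3.9^2) = 495.3 MPa

495.3


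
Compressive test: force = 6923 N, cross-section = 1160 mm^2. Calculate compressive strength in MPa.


CS = 6923 / 1160 = 6.0 MPa

6.0


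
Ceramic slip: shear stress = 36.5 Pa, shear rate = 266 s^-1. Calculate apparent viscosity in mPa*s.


eta = tau/gamma * 1000 = 36.5/266 * 1000 = 137.2 mPa*s

137.2


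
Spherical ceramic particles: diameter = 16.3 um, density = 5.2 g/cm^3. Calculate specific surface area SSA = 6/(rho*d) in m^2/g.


SSA = 6 / (5.2 * 16.3) = 0.071 m^2/g

0.071


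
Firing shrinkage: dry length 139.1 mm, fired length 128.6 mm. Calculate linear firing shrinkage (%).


FS = (139.1 - 128.6) / 139.1 * 100 = 7.55%

7.55


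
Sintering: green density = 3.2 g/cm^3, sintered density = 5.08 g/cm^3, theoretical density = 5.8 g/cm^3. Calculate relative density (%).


Relative = 5.08 / 5.8 * 100 = 87.6%

87.6


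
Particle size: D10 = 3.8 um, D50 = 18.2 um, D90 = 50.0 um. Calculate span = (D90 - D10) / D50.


Span = (50.0 - 3.8) / 18.2 = 46.2 / 18.2 = 2.538

2.538


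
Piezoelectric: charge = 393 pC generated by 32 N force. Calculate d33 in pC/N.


d33 = 393 / 32 = 12.3 pC/N

12.3


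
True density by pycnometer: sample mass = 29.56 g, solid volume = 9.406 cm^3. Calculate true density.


TD = 29.56 / 9.406 = 3.143 g/cm^3

3.143


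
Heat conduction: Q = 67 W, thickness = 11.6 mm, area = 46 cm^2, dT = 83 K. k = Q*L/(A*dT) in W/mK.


k = 67*11.6/1000/(46/10000*83) = 2.04 W/mK

2.04


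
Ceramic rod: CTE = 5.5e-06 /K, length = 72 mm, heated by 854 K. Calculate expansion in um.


dL = 5.5e-06 * 72 * 854 * 1000 = 338.184 um

338.184


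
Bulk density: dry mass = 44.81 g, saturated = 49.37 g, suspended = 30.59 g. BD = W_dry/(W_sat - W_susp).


BD = 44.81 / (49.37 - 30.59) = 44.81 / 18.78 = 2.386 g/cm^3

2.386


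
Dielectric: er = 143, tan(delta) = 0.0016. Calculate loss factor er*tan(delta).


Loss = 143 * 0.0016 = 0.229

0.229


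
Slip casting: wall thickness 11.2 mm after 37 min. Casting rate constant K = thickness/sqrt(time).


K = 11.2 / sqrt(37) = 11.2 / 6.0828 = 1.841 mm/min^0.5

1.841


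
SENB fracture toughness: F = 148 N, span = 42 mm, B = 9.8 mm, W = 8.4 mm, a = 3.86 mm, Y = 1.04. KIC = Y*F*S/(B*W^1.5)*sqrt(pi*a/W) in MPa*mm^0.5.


KIC = 1.04*148*42/(9.8*8.4^1.5)*sqrt(pi*3.86/8.4) = 32.56

32.56


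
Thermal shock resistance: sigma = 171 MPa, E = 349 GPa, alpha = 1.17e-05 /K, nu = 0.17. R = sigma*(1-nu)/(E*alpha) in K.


R = 171*(1-0.17)/(349*1000*1.17e-05) = 35 K

35


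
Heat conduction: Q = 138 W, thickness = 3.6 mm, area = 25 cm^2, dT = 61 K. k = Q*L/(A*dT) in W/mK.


k = 138*3.6/1000/(25/10000*61) = 3.26 W/mK

3.26


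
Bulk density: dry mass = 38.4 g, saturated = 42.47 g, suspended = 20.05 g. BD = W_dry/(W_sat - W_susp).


BD = 38.4 / (42.47 - 20.05) = 38.4 / 22.42 = 1.713 g/cm^3

1.713


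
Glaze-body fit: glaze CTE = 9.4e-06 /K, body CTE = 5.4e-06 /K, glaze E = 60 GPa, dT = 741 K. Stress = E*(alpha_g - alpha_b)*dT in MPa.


Stress = 60*1000*(9.4e-06 - 5.4e-06)*741 = 177.8 MPa

177.8


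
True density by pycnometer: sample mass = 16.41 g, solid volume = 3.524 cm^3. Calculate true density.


TD = 16.41 / 3.524 = 4.657 g/cm^3

4.657


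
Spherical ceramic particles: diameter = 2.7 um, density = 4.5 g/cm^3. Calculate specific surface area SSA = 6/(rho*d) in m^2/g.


SSA = 6 / (4.5 * 2.7) = 0.494 m^2/g

0.494


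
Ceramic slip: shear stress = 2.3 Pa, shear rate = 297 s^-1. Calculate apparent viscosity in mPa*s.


eta = tau/gamma * 1000 = 2.3/297 * 1000 = 7.7 mPa*s

7.7


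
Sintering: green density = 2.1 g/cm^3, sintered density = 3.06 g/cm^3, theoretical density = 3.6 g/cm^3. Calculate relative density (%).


Relative = 3.06 / 3.6 * 100 = 85.0%

85.0


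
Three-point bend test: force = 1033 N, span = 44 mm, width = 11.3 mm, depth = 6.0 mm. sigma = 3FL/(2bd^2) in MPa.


sigma = 3*1033*44/(2*11.3*6.0^2) = 167.6 MPa

167.6


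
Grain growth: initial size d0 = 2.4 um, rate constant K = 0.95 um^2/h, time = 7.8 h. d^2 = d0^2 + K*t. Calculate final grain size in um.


d^2 = 2.4^2 + 0.95*7.8 = 13.17
d = sqrt(13.17) = 3.63 um

3.63


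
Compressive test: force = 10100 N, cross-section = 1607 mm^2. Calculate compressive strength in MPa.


CS = 10100 / 1607 = 6.3 MPa

6.3


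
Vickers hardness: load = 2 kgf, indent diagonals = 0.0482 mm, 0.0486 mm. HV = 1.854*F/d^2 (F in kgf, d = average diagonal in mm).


d_avg = (0.0482+0.0486)/2 = 0.0484 mm
HV = 1.854*2/0.0484^2 = 1583

1583


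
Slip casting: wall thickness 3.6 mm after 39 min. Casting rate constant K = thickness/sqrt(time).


K = 3.6 / sqrt(39) = 3.6 / 6.245 = 0.576 mm/min^0.5

0.576


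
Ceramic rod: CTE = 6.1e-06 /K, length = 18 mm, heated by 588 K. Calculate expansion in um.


dL = 6.1e-06 * 18 * 588 * 1000 = 64.562 um

64.562


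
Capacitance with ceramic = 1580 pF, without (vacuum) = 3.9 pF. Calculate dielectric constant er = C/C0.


er = 1580 / 3.9 = 405.13

405.13


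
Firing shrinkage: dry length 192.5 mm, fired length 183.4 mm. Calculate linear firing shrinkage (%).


FS = (192.5 - 183.4) / 192.5 * 100 = 4.73%

4.73


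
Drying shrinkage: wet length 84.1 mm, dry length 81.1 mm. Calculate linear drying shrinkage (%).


DS = (84.1 - 81.1) / 84.1 * 100 = 3.57%

3.57


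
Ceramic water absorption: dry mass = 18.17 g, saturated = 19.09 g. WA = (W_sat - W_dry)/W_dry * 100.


WA = (19.09 - 18.17) / 18.17 * 100 = 5.06%

5.06


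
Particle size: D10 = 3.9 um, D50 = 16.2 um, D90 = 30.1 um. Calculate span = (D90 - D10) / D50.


Span = (30.1 - 3.9) / 16.2 = 26.2 / 16.2 = 1.617

1.617


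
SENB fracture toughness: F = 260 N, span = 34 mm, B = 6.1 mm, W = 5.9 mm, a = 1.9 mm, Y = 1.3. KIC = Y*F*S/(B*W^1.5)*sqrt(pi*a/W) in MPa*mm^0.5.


KIC = 1.3*260*34/(6.1*5.9^1.5)*sqrt(pi*1.9/5.9) = 132.22

132.22


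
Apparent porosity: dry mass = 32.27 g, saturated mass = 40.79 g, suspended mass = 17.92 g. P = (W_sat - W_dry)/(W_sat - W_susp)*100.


P = (40.79 - 32.27) / (40.79 - 17.92) * 100 = 8.52 / 22.87 * 100 = 37.3%

37.3


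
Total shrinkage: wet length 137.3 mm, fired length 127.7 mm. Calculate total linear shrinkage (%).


TS = (137.3 - 127.7) / 137.3 * 100 = 6.99%

6.99


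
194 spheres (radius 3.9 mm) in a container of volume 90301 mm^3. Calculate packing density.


V_sphere = 4/3*pi*3.9^3 = 248.4748 mm^3
Total V = 194*248.4748 = 48204.1112 mm^3
PD = 48204.1112 / 90301 = 0.534

0.534


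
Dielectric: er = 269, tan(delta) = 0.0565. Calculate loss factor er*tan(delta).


Loss = 269 * 0.0565 = 15.199

15.199


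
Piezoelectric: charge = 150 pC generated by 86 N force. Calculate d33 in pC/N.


d33 = 150 / 86 = 1.7 pC/N

1.7


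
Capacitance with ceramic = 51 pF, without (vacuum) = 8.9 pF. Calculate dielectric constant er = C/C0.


er = 51 / 8.9 = 5.73

5.73


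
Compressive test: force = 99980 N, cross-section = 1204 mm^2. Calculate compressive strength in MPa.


CS = 99980 / 1204 = 83.0 MPa

83.0


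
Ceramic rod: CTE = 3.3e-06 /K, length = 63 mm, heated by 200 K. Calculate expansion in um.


dL = 3.3e-06 * 63 * 200 * 1000 = 41.58 um

41.58


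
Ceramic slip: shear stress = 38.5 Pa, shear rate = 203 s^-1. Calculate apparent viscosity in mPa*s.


eta = tau/gamma * 1000 = 38.5/203 * 1000 = 189.7 mPa*s

189.7


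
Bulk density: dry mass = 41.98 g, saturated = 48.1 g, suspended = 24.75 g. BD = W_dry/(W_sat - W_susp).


BD = 41.98 / (48.1 - 24.75) = 41.98 / 23.35 = 1.798 g/cm^3

1.798


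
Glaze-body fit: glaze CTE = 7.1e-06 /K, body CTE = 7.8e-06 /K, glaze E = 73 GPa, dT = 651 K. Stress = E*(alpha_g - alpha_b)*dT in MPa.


Stress = 73*1000*(7.1e-06 - 7.8e-06)*651 = -33.3 MPa

-33.3


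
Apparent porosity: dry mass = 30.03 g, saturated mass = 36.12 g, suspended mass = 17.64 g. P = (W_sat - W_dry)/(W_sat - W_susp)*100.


P = (36.12 - 30.03) / (36.12 - 17.64) * 100 = 6.09 / 18.48 * 100 = 33.0%

33.0


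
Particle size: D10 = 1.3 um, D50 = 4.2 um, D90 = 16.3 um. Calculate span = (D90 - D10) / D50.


Span = (16.3 - 1.3) / 4.2 = 15.0 / 4.2 = 3.571

3.571


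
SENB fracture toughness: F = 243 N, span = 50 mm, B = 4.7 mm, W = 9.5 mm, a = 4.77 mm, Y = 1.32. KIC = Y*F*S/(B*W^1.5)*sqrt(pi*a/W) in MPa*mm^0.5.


KIC = 1.32*243*50/(4.7*9.5^1.5)*sqrt(pi*4.77/9.5) = 146.37

146.37


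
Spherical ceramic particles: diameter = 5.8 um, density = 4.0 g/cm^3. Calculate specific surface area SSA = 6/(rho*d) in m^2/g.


SSA = 6 / (4.0 * 5.8) = 0.259 m^2/g

0.259


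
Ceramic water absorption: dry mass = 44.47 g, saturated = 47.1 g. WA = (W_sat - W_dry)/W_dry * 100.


WA = (47.1 - 44.47) / 44.47 * 100 = 5.91%

5.91


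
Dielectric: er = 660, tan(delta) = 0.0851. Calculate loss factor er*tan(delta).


Loss = 660 * 0.0851 = 56.166

56.166


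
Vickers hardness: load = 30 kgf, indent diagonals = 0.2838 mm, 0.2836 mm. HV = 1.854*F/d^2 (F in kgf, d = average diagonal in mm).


d_avg = (0.2838+0.2836)/2 = 0.2837 mm
HV = 1.854*30/0.2837^2 = 691

691


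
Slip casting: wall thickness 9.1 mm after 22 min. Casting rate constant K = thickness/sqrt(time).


K = 9.1 / sqrt(22) = 9.1 / 4.6904 = 1.94 mm/min^0.5

1.94


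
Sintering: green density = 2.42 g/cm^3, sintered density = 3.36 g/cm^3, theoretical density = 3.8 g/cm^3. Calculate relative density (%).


Relative = 3.36 / 3.8 * 100 = 88.4%

88.4


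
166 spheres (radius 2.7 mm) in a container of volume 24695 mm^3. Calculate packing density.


V_sphere = 4/3*pi*2.7^3 = 82.448 mm^3
Total V = 166*82.448 = 13686.368 mm^3
PD = 13686.368 / 24695 = 0.554

0.554


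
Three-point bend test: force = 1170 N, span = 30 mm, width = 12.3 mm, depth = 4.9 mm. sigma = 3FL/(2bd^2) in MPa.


sigma = 3*1170*30/(2*12.3*4.9^2) = 178.3 MPa

178.3


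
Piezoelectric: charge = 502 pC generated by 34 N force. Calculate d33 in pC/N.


d33 = 502 / 34 = 14.8 pC/N

14.8


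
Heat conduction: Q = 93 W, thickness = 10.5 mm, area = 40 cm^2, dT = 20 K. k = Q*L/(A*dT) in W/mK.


k = 93*10.5/1000/(40/10000*20) = 12.21 W/mK

12.21


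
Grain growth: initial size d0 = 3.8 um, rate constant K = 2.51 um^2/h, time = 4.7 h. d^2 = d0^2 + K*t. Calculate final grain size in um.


d^2 = 3.8^2 + 2.51*4.7 = 26.237
d = sqrt(26.237) = 5.12 um

5.12


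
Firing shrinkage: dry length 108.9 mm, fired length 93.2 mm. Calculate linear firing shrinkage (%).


FS = (108.9 - 93.2) / 108.9 * 100 = 14.42%

14.42


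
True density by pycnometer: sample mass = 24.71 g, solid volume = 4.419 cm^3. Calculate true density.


TD = 24.71 / 4.419 = 5.592 g/cm^3

5.592


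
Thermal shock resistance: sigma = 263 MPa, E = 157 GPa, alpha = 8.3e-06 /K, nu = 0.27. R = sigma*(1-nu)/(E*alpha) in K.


R = 263*(1-0.27)/(157*1000*8.3e-06) = 147 K

147


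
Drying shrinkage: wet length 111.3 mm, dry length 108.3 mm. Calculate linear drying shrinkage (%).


DS = (111.3 - 108.3) / 111.3 * 100 = 2.7%

2.7


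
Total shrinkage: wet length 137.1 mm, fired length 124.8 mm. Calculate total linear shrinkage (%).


TS = (137.1 - 124.8) / 137.1 * 100 = 8.97%

8.97


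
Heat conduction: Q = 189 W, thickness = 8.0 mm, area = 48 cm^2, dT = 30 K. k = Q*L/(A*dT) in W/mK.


k = 189*8.0/1000/(48/10000*30) = 10.5 W/mK

10.5


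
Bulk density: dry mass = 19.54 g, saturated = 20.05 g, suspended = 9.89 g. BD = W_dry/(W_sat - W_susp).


BD = 19.54 / (20.05 - 9.89) = 19.54 / 10.16 = 1.923 g/cm^3

1.923


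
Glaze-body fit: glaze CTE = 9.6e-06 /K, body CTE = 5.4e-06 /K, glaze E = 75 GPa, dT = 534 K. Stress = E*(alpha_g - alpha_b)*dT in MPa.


Stress = 75*1000*(9.6e-06 - 5.4e-06)*534 = 168.2 MPa

168.2


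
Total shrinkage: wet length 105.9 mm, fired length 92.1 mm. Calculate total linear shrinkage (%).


TS = (105.9 - 92.1) / 105.9 * 100 = 13.03%

13.03


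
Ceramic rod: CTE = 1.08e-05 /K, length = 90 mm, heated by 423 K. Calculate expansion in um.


dL = 1.08e-05 * 90 * 423 * 1000 = 411.156 um

411.156


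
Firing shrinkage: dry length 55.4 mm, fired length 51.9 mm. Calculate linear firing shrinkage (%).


FS = (55.4 - 51.9) / 55.4 * 100 = 6.32%

6.32


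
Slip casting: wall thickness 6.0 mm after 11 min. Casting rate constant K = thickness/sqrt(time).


K = 6.0 / sqrt(11) = 6.0 / 3.3166 = 1.809 mm/min^0.5

1.809


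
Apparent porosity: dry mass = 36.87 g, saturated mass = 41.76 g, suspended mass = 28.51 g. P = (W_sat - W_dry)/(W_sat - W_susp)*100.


P = (41.76 - 36.87) / (41.76 - 28.51) * 100 = 4.89 / 13.25 * 100 = 36.9%

36.9


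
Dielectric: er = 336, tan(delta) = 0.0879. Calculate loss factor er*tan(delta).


Loss = 336 * 0.0879 = 29.534

29.534


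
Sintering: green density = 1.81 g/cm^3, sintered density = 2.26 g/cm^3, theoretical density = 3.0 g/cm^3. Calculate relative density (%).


Relative = 2.26 / 3.0 * 100 = 75.3%

75.3


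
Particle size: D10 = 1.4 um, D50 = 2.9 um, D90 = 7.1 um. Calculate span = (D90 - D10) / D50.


Span = (7.1 - 1.4) / 2.9 = 5.7 / 2.9 = 1.966

1.966


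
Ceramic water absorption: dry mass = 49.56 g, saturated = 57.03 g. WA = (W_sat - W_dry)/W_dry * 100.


WA = (57.03 - 49.56) / 49.56 * 100 = 15.07%

15.07


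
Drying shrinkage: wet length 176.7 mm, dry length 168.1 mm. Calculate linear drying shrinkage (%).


DS = (176.7 - 168.1) / 176.7 * 100 = 4.87%

4.87


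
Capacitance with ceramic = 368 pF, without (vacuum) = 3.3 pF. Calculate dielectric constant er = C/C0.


er = 368 / 3.3 = 111.52

111.52


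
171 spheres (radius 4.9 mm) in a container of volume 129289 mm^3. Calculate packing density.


V_sphere = 4/3*pi*4.9^3 = 492.807 mm^3
Total V = 171*492.807 = 84269.997 mm^3
PD = 84269.997 / 129289 = 0.652

0.652


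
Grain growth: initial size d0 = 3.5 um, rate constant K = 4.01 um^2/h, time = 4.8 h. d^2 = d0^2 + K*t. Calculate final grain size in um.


d^2 = 3.5^2 + 4.01*4.8 = 31.498
d = sqrt(31.498) = 5.61 um

5.61


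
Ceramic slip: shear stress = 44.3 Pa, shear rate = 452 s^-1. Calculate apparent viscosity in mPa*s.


eta = tau/gamma * 1000 = 44.3/452 * 1000 = 98.0 mPa*s

98.0


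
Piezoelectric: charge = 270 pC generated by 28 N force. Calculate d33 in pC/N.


d33 = 270 / 28 = 9.6 pC/N

9.6


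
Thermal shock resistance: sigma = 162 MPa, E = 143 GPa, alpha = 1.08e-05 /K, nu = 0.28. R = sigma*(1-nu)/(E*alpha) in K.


R = 162*(1-0.28)/(143*1000*1.08e-05) = 76 K

76


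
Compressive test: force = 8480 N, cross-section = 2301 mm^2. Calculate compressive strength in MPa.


CS = 8480 / 2301 = 3.7 MPa

3.7


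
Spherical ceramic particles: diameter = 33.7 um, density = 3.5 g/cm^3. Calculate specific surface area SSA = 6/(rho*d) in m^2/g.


SSA = 6 / (3.5 * 33.7) = 0.051 m^2/g

0.051


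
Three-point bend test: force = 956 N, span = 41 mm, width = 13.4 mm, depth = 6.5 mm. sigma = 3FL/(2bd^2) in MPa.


sigma = 3*956*41/(2*13.4*6.5^2) = 103.8 MPa

103.8


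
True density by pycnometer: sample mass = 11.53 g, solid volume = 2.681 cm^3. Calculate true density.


TD = 11.53 / 2.681 = 4.301 g/cm^3

4.301


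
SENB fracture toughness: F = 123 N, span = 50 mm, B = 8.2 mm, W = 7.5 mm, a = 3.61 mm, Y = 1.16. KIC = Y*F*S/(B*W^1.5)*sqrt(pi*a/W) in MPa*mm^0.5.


KIC = 1.16*123*50/(8.2*7.5^1.5)*sqrt(pi*3.61/7.5) = 52.09

52.09


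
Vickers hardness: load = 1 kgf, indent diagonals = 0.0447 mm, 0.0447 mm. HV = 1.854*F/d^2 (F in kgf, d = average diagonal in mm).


d_avg = (0.0447+0.0447)/2 = 0.0447 mm
HV = 1.854*1/0.0447^2 = 928

928


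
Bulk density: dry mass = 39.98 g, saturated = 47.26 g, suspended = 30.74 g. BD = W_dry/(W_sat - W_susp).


BD = 39.98 / (47.26 - 30.74) = 39.98 / 16.52 = 2.42 g/cm^3

2.42


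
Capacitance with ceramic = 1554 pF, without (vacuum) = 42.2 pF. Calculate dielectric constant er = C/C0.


er = 1554 / 42.2 = 36.82

36.82


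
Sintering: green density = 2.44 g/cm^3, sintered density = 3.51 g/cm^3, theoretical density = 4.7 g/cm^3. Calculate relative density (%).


Relative = 3.51 / 4.7 * 100 = 74.7%

74.7


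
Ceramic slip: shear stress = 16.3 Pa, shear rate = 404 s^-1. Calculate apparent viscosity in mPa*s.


eta = tau/gamma * 1000 = 16.3/404 * 1000 = 40.3 mPa*s

40.3


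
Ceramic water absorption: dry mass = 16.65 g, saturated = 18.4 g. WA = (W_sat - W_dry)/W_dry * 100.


WA = (18.4 - 16.65) / 16.65 * 100 = 10.51%

10.51


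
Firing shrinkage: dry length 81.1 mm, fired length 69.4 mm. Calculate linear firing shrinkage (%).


FS = (81.1 - 69.4) / 81.1 * 100 = 14.43%

14.43


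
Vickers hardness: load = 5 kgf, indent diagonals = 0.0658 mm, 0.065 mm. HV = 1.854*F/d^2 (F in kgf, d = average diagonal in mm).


d_avg = (0.0658+0.065)/2 = 0.0654 mm
HV = 1.854*5/0.0654^2 = 2167

2167


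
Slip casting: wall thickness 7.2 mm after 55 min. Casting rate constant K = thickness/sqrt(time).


K = 7.2 / sqrt(55) = 7.2 / 7.4162 = 0.971 mm/min^0.5

0.971


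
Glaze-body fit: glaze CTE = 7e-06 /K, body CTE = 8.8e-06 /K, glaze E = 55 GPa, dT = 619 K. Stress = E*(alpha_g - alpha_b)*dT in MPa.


Stress = 55*1000*(7e-06 - 8.8e-06)*619 = -61.3 MPa

-61.3


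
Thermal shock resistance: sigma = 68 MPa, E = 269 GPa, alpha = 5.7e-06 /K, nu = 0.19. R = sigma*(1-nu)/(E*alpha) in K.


R = 68*(1-0.19)/(269*1000*5.7e-06) = 36 K

36


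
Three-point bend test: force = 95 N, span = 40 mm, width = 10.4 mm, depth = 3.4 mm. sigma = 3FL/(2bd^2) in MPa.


sigma = 3*95*40/(2*10.4*3.4^2) = 47.4 MPa

47.4


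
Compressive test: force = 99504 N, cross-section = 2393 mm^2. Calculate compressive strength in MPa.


CS = 99504 / 2393 = 41.6 MPa

41.6


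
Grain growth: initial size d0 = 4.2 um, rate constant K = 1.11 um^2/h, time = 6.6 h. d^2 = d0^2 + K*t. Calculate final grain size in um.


d^2 = 4.2^2 + 1.11*6.6 = 24.966
d = sqrt(24.966) = 5.0 um

5.0


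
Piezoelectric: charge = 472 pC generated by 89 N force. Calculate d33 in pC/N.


d33 = 472 / 89 = 5.3 pC/N

5.3


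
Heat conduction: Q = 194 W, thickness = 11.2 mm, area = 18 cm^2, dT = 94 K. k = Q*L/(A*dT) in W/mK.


k = 194*11.2/1000/(18/10000*94) = 12.84 W/mK

12.84


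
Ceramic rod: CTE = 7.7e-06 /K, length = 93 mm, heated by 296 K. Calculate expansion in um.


dL = 7.7e-06 * 93 * 296 * 1000 = 211.966 um

211.966


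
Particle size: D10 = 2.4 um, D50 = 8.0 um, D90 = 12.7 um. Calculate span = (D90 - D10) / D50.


Span = (12.7 - 2.4) / 8.0 = 10.3 / 8.0 = 1.288

1.288


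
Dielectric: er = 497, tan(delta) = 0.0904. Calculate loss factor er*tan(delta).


Loss = 497 * 0.0904 = 44.929

44.929


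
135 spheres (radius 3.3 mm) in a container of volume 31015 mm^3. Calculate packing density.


V_sphere = 4/3*pi*3.3^3 = 150.5326 mm^3
Total V = 135*150.5326 = 20321.901 mm^3
PD = 20321.901 / 31015 = 0.655

0.655


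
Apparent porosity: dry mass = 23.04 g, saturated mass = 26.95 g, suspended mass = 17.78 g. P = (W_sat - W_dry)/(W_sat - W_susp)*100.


P = (26.95 - 23.04) / (26.95 - 17.78) * 100 = 3.91 / 9.17 * 100 = 42.6%

42.6


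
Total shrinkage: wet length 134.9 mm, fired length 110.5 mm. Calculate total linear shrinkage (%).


TS = (134.9 - 110.5) / 134.9 * 100 = 18.09%

18.09


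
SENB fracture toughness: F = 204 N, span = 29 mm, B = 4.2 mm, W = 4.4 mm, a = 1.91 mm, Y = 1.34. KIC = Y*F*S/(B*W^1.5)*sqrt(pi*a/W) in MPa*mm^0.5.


KIC = 1.34*204*29/(4.2*4.4^1.5)*sqrt(pi*1.91/4.4) = 238.82

238.82


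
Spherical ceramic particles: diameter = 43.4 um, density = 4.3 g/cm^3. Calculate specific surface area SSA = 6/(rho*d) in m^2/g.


SSA = 6 / (4.3 * 43.4) = 0.032 m^2/g

0.032


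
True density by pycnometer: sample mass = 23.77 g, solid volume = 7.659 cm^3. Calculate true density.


TD = 23.77 / 7.659 = 3.104 g/cm^3

3.104


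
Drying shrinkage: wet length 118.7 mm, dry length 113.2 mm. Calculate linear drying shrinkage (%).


DS = (118.7 - 113.2) / 118.7 * 100 = 4.63%

4.63


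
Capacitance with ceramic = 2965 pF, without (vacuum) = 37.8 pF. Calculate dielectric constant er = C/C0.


er = 2965 / 37.8 = 78.44

78.44


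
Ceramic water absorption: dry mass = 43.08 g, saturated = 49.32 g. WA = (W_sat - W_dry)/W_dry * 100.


WA = (49.32 - 43.08) / 43.08 * 100 = 14.48%

14.48


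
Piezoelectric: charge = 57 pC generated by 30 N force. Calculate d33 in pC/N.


d33 = 57 / 30 = 1.9 pC/N

1.9


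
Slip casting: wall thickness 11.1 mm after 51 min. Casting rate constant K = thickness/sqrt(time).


K = 11.1 / sqrt(51) = 11.1 / 7.1414 = 1.554 mm/min^0.5

1.554


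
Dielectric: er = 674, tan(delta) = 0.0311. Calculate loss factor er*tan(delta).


Loss = 674 * 0.0311 = 20.961

20.961


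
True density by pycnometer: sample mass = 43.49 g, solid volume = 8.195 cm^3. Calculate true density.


TD = 43.49 / 8.195 = 5.307 g/cm^3

5.307


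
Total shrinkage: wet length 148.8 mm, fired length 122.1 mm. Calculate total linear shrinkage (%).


TS = (148.8 - 122.1) / 148.8 * 100 = 17.94%

17.94


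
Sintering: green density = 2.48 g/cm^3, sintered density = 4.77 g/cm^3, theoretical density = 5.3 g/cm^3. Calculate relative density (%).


Relative = 4.77 / 5.3 * 100 = 90.0%

90.0


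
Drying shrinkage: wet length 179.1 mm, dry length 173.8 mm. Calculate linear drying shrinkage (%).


DS = (179.1 - 173.8) / 179.1 * 100 = 2.96%

2.96


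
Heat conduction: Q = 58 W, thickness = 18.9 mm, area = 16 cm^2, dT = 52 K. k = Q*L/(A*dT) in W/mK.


k = 58*18.9/1000/(16/10000*52) = 13.18 W/mK

13.18


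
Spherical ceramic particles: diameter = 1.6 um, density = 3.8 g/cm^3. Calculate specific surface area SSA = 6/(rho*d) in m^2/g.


SSA = 6 / (3.8 * 1.6) = 0.987 m^2/g

0.987


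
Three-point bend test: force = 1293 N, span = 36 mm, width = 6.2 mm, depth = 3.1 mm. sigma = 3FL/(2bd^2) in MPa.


sigma = 3*1293*36/(2*6.2*3.1^2) = 1171.9 MPa

1171.9


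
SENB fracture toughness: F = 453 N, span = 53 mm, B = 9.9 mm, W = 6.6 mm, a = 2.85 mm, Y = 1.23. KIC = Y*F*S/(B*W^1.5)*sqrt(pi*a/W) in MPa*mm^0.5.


KIC = 1.23*453*53/(9.9*6.6^1.5)*sqrt(pi*2.85/6.6) = 204.91

204.91


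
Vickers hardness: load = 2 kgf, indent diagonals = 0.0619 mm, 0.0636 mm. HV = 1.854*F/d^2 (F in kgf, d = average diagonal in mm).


d_avg = (0.0619+0.0636)/2 = 0.06275 mm
HV = 1.854*2/0.06275^2 = 942

942


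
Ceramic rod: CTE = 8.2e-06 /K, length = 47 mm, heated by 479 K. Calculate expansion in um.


dL = 8.2e-06 * 47 * 479 * 1000 = 184.607 um

184.607


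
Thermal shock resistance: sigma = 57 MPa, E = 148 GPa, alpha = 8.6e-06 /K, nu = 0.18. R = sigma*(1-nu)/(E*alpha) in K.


R = 57*(1-0.18)/(148*1000*8.6e-06) = 37 K

37


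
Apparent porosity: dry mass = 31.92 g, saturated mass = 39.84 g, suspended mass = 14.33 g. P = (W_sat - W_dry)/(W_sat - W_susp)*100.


P = (39.84 - 31.92) / (39.84 - 14.33) * 100 = 7.92 / 25.51 * 100 = 31.0%

31.0


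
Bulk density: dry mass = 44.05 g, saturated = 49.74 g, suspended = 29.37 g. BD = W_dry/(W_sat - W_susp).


BD = 44.05 / (49.74 - 29.37) = 44.05 / 20.37 = 2.162 g/cm^3

2.162


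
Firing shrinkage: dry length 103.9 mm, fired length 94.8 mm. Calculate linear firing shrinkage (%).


FS = (103.9 - 94.8) / 103.9 * 100 = 8.76%

8.76


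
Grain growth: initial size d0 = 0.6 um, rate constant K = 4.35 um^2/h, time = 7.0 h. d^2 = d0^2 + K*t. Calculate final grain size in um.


d^2 = 0.6^2 + 4.35*7.0 = 30.81
d = sqrt(30.81) = 5.55 um

5.55


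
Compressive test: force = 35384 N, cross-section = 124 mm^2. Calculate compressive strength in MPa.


CS = 35384 / 124 = 285.4 MPa

285.4


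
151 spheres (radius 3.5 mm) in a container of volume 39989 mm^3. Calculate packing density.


V_sphere = 4/3*pi*3.5^3 = 179.5944 mm^3
Total V = 151*179.5944 = 27118.7544 mm^3
PD = 27118.7544 / 39989 = 0.678

0.678


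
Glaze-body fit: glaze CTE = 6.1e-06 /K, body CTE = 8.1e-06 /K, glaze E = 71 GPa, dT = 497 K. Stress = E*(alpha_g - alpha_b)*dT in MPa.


Stress = 71*1000*(6.1e-06 - 8.1e-06)*497 = -70.6 MPa

-70.6


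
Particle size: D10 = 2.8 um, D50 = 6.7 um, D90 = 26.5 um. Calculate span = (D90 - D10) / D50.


Span = (26.5 - 2.8) / 6.7 = 23.7 / 6.7 = 3.537

3.537


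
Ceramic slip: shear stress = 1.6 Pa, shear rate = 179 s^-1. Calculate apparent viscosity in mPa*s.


eta = tau/gamma * 1000 = 1.6/179 * 1000 = 8.9 mPa*s

8.9


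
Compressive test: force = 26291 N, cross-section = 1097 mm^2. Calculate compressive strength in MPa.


CS = 26291 / 1097 = 24.0 MPa

24.0


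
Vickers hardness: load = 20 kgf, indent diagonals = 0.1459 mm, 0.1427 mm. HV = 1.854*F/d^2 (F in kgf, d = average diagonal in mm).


d_avg = (0.1459+0.1427)/2 = 0.1443 mm
HV = 1.854*20/0.1443^2 = 1781

1781


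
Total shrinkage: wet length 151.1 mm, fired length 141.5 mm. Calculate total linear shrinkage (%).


TS = (151.1 - 141.5) / 151.1 * 100 = 6.35%

6.35


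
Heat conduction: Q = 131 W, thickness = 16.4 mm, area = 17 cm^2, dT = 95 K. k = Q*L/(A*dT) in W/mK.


k = 131*16.4/1000/(17/10000*95) = 13.3 W/mK

13.3


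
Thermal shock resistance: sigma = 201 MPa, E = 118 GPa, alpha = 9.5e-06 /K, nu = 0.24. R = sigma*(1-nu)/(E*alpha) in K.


R = 201*(1-0.24)/(118*1000*9.5e-06) = 136 K

136


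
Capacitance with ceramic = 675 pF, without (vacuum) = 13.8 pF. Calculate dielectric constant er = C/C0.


er = 675 / 13.8 = 48.91

48.91


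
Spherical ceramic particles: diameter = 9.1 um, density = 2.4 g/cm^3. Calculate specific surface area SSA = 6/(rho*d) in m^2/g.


SSA = 6 / (2.4 * 9.1) = 0.275 m^2/g

0.275


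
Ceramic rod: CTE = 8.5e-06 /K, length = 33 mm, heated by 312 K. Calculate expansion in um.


dL = 8.5e-06 * 33 * 312 * 1000 = 87.516 um

87.516


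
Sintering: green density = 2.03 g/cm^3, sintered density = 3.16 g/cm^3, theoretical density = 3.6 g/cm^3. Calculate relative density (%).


Relative = 3.16 / 3.6 * 100 = 87.8%

87.8


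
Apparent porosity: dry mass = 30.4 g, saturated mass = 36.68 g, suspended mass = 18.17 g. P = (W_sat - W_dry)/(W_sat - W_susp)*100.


P = (36.68 - 30.4) / (36.68 - 18.17) * 100 = 6.28 / 18.51 * 100 = 33.9%

33.9


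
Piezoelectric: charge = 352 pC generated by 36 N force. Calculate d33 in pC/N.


d33 = 352 / 36 = 9.8 pC/N

9.8


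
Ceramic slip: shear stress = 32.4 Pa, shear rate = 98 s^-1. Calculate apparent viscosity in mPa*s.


eta = tau/gamma * 1000 = 32.4/98 * 1000 = 330.6 mPa*s

330.6


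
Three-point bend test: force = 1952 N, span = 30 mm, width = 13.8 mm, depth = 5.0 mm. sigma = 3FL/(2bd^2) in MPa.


sigma = 3*1952*30/(2*13.8*5.0^2) = 254.6 MPa

254.6


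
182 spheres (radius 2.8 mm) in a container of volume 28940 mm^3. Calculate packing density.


V_sphere = 4/3*pi*2.8^3 = 91.9523 mm^3
Total V = 182*91.9523 = 16735.3186 mm^3
PD = 16735.3186 / 28940 = 0.578

0.578


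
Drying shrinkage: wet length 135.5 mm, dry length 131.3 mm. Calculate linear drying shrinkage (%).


DS = (135.5 - 131.3) / 135.5 * 100 = 3.1%

3.1


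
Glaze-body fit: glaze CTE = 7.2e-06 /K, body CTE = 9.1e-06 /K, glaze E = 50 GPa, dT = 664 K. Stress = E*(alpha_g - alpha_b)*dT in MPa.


Stress = 50*1000*(7.2e-06 - 9.1e-06)*664 = -63.1 MPa

-63.1


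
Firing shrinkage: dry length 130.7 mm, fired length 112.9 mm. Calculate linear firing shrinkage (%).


FS = (130.7 - 112.9) / 130.7 * 100 = 13.62%

13.62


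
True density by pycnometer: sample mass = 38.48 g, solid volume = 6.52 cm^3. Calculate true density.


TD = 38.48 / 6.52 = 5.902 g/cm^3

5.902


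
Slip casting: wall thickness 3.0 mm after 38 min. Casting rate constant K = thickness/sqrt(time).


K = 3.0 / sqrt(38) = 3.0 / 6.1644 = 0.487 mm/min^0.5

0.487


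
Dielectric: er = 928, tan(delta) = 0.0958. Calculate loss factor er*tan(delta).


Loss = 928 * 0.0958 = 88.902

88.902


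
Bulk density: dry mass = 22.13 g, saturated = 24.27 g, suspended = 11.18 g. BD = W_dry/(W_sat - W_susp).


BD = 22.13 / (24.27 - 11.18) = 22.13 / 13.09 = 1.691 g/cm^3

1.691


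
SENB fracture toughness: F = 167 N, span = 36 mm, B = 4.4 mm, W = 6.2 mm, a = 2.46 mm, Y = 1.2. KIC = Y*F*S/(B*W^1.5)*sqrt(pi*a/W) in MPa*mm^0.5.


KIC = 1.2*167*36/(4.4*6.2^1.5)*sqrt(pi*2.46/6.2) = 118.58

118.58


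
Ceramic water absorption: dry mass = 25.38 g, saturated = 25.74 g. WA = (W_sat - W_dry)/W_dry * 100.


WA = (25.74 - 25.38) / 25.38 * 100 = 1.42%

1.42


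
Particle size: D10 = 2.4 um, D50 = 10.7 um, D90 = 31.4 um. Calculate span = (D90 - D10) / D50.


Span = (31.4 - 2.4) / 10.7 = 29.0 / 10.7 = 2.71

2.71


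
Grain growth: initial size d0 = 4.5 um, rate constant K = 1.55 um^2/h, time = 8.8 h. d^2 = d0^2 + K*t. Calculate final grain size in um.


d^2 = 4.5^2 + 1.55*8.8 = 33.89
d = sqrt(33.89) = 5.82 um

5.82


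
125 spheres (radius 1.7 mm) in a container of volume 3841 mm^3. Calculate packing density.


V_sphere = 4/3*pi*1.7^3 = 20.5795 mm^3
Total V = 125*20.5795 = 2572.4375 mm^3
PD = 2572.4375 / 3841 = 0.67

0.67


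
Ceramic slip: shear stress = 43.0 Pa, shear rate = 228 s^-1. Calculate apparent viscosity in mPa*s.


eta = tau/gamma * 1000 = 43.0/228 * 1000 = 188.6 mPa*s

188.6


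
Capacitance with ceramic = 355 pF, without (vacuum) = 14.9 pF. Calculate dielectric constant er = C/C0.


er = 355 / 14.9 = 23.83

23.83


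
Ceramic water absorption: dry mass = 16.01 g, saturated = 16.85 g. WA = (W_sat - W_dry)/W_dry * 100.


WA = (16.85 - 16.01) / 16.01 * 100 = 5.25%

5.25


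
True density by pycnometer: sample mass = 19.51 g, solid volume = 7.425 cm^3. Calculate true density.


TD = 19.51 / 7.425 = 2.628 g/cm^3

2.628


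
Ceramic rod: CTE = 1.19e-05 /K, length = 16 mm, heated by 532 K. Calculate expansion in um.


dL = 1.19e-05 * 16 * 532 * 1000 = 101.293 um

101.293


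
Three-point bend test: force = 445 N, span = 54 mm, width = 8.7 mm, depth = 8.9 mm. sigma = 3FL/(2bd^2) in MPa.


sigma = 3*445*54/(2*8.7*8.9^2) = 52.3 MPa

52.3


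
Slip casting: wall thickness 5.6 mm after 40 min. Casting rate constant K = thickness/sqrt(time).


K = 5.6 / sqrt(40) = 5.6 / 6.3246 = 0.885 mm/min^0.5

0.885


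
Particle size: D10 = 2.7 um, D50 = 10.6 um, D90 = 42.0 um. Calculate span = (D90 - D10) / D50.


Span = (42.0 - 2.7) / 10.6 = 39.3 / 10.6 = 3.708

3.708


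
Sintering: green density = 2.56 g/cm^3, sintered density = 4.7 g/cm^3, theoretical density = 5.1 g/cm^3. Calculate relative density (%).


Relative = 4.7 / 5.1 * 100 = 92.2%

92.2


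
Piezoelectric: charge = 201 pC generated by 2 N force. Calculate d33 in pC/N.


d33 = 201 / 2 = 100.5 pC/N

100.5


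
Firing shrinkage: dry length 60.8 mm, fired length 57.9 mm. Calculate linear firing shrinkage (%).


FS = (60.8 - 57.9) / 60.8 * 100 = 4.77%

4.77


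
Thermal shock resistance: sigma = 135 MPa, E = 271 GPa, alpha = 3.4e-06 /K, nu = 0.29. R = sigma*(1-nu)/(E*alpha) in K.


R = 135*(1-0.29)/(271*1000*3.4e-06) = 104 K

104


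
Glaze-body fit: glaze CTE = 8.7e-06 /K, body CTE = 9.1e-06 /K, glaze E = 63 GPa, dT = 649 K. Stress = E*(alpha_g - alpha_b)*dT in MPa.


Stress = 63*1000*(8.7e-06 - 9.1e-06)*649 = -16.4 MPa

-16.4


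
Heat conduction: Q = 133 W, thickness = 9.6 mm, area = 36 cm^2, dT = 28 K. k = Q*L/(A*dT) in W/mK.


k = 133*9.6/1000/(36/10000*28) = 12.67 W/mK

12.67


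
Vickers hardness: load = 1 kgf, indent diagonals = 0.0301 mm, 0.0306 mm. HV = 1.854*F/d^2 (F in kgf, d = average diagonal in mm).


d_avg = (0.0301+0.0306)/2 = 0.03035 mm
HV = 1.854*1/0.03035^2 = 2013

2013


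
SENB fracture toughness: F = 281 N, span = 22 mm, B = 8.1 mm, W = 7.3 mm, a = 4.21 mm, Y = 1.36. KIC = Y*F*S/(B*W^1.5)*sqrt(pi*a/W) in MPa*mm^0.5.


KIC = 1.36*281*22/(8.1*7.3^1.5)*sqrt(pi*4.21/7.3) = 70.84

70.84


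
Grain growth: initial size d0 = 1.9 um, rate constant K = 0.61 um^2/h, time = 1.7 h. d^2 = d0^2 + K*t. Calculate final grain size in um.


d^2 = 1.9^2 + 0.61*1.7 = 4.647
d = sqrt(4.647) = 2.16 um

2.16


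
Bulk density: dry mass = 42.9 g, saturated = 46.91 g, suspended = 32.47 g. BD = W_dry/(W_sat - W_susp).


BD = 42.9 / (46.91 - 32.47) = 42.9 / 14.44 = 2.971 g/cm^3

2.971


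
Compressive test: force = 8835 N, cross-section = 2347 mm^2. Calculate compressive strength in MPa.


CS = 8835 / 2347 = 3.8 MPa

3.8


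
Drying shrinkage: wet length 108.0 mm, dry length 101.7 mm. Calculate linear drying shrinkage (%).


DS = (108.0 - 101.7) / 108.0 * 100 = 5.83%

5.83


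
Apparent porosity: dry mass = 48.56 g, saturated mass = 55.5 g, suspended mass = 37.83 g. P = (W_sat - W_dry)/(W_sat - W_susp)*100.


P = (55.5 - 48.56) / (55.5 - 37.83) * 100 = 6.94 / 17.67 * 100 = 39.3%

39.3


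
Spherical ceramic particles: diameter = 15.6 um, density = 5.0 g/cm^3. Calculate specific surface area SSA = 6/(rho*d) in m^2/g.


SSA = 6 / (5.0 * 15.6) = 0.077 m^2/g

0.077


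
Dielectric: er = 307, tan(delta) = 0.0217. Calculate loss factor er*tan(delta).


Loss = 307 * 0.0217 = 6.662

6.662


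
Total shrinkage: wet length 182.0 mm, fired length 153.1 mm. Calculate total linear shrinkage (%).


TS = (182.0 - 153.1) / 182.0 * 100 = 15.88%

15.88


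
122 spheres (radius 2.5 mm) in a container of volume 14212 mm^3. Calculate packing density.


V_sphere = 4/3*pi*2.5^3 = 65.4498 mm^3
Total V = 122*65.4498 = 7984.8756 mm^3
PD = 7984.8756 / 14212 = 0.562

0.562


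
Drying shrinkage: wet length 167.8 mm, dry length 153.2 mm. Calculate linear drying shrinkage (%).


DS = (167.8 - 153.2) / 167.8 * 100 = 8.7%

8.7


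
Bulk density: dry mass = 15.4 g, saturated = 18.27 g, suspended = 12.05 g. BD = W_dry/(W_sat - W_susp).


BD = 15.4 / (18.27 - 12.05) = 15.4 / 6.22 = 2.476 g/cm^3

2.476


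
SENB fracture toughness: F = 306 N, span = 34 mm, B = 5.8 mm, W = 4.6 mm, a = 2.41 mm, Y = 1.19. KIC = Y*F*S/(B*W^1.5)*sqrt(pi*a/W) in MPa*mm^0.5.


KIC = 1.19*306*34/(5.8*4.6^1.5)*sqrt(pi*2.41/4.6) = 277.58

277.58


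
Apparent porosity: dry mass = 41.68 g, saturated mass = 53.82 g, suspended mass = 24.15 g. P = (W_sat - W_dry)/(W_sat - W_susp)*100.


P = (53.82 - 41.68) / (53.82 - 24.15) * 100 = 12.14 / 29.67 * 100 = 40.9%

40.9


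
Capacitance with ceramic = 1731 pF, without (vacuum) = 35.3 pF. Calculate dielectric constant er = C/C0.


er = 1731 / 35.3 = 49.04

49.04


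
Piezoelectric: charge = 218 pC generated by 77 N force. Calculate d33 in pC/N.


d33 = 218 / 77 = 2.8 pC/N

2.8


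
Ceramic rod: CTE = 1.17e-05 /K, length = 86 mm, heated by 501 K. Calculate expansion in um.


dL = 1.17e-05 * 86 * 501 * 1000 = 504.106 um

504.106


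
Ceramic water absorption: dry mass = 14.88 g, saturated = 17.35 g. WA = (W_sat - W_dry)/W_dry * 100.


WA = (17.35 - 14.88) / 14.88 * 100 = 16.6%

16.6


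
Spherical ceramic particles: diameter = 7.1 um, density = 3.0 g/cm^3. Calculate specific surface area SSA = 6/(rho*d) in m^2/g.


SSA = 6 / (3.0 * 7.1) = 0.282 m^2/g

0.282


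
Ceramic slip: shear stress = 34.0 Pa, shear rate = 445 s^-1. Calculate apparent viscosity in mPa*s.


eta = tau/gamma * 1000 = 34.0/445 * 1000 = 76.4 mPa*s

76.4


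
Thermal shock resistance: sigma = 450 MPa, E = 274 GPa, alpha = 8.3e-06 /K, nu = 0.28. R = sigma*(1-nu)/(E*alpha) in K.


R = 450*(1-0.28)/(274*1000*8.3e-06) = 142 K

142


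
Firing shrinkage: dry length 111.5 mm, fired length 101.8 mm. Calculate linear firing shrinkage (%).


FS = (111.5 - 101.8) / 111.5 * 100 = 8.7%

8.7


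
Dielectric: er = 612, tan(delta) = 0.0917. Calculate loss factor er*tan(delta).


Loss = 612 * 0.0917 = 56.12

56.12


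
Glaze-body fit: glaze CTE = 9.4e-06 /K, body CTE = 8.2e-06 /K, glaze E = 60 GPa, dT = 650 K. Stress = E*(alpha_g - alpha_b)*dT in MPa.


Stress = 60*1000*(9.4e-06 - 8.2e-06)*650 = 46.8 MPa

46.8


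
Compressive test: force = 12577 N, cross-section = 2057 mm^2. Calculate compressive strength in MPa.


CS = 12577 / 2057 = 6.1 MPa

6.1


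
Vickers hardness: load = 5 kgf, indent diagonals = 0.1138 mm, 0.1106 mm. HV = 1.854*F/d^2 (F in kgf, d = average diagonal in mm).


d_avg = (0.1138+0.1106)/2 = 0.1122 mm
HV = 1.854*5/0.1122^2 = 736

736


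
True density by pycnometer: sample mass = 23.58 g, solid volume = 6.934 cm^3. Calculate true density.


TD = 23.58 / 6.934 = 3.401 g/cm^3

3.401


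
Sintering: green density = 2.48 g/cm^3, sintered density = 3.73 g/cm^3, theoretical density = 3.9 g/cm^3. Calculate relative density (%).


Relative = 3.73 / 3.9 * 100 = 95.6%

95.6


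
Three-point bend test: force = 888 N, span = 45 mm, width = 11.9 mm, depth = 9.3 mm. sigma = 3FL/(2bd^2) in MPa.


sigma = 3*888*45/(2*11.9*9.3^2) = 58.2 MPa

58.2
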